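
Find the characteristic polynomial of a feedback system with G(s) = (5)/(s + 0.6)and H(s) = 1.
Characteristic poly = G_den * H_den + G_num * H_num = (s + 0.6) + (5) = s + 5.6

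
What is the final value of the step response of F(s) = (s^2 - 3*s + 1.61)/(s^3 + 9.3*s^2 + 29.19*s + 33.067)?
FVT: lim_{t→∞} y(t) = lim_{s→0} s*Y(s) where Y(s) = F(s)/s.
= lim_{s→0} F(s) = F(0) = num(0)/den(0) = 1.61/33.067 = 0.04869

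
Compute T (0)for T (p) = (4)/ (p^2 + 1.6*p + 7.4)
DC gain = T(0) = num(0)/den(0) = 4/7.4 = 0.5405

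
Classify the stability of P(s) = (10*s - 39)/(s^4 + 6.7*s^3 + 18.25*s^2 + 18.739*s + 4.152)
Denominator: s^4 + 6.7*s^3 + 18.25*s^2 + 18.739*s + 4.152 = (s + 0.3)(s + 1.6)(s^2 + 4.8*s + 8.65). Poles: -0.3, -1.6, -2.4 + 1.7j, -2.4 - 1.7j. Stable (all poles in LHP)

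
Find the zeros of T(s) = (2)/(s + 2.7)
Numerator is a nonzero constant (2) → Zeros: none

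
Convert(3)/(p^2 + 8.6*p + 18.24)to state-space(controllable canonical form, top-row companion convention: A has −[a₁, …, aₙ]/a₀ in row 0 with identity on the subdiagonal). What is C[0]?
Reachable canonical form: C = numerator coefficients (right-aligned, zero-padded to length n).
num = 3, C = [[0, 3]].
C[0] = 0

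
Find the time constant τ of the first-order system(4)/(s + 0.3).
First-order system: τ = -1/pole. Pole = -0.3. τ = -1/(-0.3) = 3.333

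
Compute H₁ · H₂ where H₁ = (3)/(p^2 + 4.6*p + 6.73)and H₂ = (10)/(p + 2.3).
Series: H = H₁ · H₂ = (n₁·n₂)/(d₁·d₂).
Num: n₁·n₂ = 30. Den: d₁·d₂ = p^3 + 6.9*p^2 + 17.31*p + 15.479.
H(p) = (30)/(p^3 + 6.9*p^2 + 17.31*p + 15.479)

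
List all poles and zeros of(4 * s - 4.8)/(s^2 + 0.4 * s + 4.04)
Set denominator = 0: s^2 + 0.4*s + 4.04 = 0 → Poles: -0.2 + 2j, -0.2 - 2j
Set numerator = 0: 4*s - 4.8 = 0 → Zeros: 1.2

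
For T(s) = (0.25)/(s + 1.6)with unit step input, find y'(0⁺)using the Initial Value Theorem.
IVT: y'(0⁺) = lim_{s→∞} s²·Y(s) = lim_{s→∞} s·T(s).
deg(num) = 0, deg(den) = 1, relative degree = 1, so s·T(s) → (leading num)/(leading den) = 0.25/1 = 0.25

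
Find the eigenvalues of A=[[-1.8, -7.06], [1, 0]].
Eigenvalues solve det(λI - A) = 0.
Characteristic polynomial: λ^2 + 1.8*λ + 7.06 = 0.
Roots: -0.9 + 2.5j, -0.9 - 2.5j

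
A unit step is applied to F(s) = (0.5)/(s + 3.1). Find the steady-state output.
FVT: lim_{t→∞} y(t) = lim_{s→0} s*Y(s) where Y(s) = F(s)/s.
= lim_{s→0} F(s) = F(0) = num(0)/den(0) = 0.5/3.1 = 0.1613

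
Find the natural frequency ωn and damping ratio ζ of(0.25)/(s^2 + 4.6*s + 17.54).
Underdamped: complex pole -2.3 + 3.5j. ωn = |pole| = 4.188, ζ = -Re(pole)/ωn = 0.5492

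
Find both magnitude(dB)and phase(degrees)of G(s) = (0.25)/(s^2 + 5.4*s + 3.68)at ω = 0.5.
Substitute s = j*0.5: G(j0.5) = 0.0450015 - 0.035424j.
|G| = 20*log₁₀(sqrt(Re²+Im²)) = -24.84 dB.
∠G = atan2(Im, Re) = -38.21°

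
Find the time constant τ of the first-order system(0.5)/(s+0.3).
First-order system: τ = -1/pole. Pole = -0.3. τ = -1/(-0.3) = 3.333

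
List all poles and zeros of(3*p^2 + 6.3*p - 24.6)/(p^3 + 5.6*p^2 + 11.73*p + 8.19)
Set denominator = 0: p^3 + 5.6*p^2 + 11.73*p + 8.19 = (p + 1.4)(p^2 + 4.2*p + 5.85) = 0 → Poles: -1.4, -2.1 + 1.2j, -2.1 - 1.2j
Set numerator = 0: 3*p^2 + 6.3*p - 24.6 = 3*(p + 4.1)(p - 2) = 0 → Zeros: -4.1, 2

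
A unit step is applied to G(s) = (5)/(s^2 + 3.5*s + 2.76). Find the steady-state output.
FVT: lim_{t→∞} y(t) = lim_{s→0} s*Y(s) where Y(s) = G(s)/s.
= lim_{s→0} G(s) = G(0) = num(0)/den(0) = 5/2.76 = 1.812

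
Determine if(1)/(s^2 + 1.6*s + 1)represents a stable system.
Denominator: s^2 + 1.6*s + 1. Poles: -0.8 + 0.6j, -0.8 - 0.6j. All Re(p)<0: Yes (stable)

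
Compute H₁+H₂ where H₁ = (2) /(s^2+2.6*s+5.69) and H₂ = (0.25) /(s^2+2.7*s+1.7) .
Parallel: H = H₁ + H₂ = (n₁·d₂ + n₂·d₁)/(d₁·d₂).
n₁·d₂ = 2*s^2 + 5.4*s + 3.4. n₂·d₁ = 0.25*s^2 + 0.65*s + 1.4225. Sum = 2.25*s^2 + 6.05*s + 4.8225. d₁·d₂ = s^4 + 5.3*s^3 + 14.41*s^2 + 19.783*s + 9.673.
H(s) = (2.25*s^2 + 6.05*s + 4.8225)/(s^4 + 5.3*s^3 + 14.41*s^2 + 19.783*s + 9.673)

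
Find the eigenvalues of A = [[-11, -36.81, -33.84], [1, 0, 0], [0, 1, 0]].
Eigenvalues solve det(λI - A) = 0.
Characteristic polynomial: λ^3 + 11*λ^2 + 36.81*λ + 33.84 = 0.
Factor: (λ + 4.7)(λ + 4.8)(λ + 1.5) = 0.
Roots: -1.5, -4.7, -4.8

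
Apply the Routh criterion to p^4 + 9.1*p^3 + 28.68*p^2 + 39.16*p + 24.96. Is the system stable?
Routh array:
p^4: [1, 28.68, 24.96]; p^3: [9.1, 39.16]; p^2: [24.3767, 24.96]; p^1: [29.8423]; p^0: [24.96]
First column: [1, 9.1, 24.3767, 29.8423, 24.96]. Sign changes = 0.
Yes, stable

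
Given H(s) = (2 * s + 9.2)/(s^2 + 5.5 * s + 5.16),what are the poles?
Set denominator = 0: s^2 + 5.5*s + 5.16 = (s + 1.2)(s + 4.3) = 0 → Poles: -1.2, -4.3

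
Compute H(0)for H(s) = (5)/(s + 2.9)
DC gain = H(0) = num(0)/den(0) = 5/2.9 = 1.724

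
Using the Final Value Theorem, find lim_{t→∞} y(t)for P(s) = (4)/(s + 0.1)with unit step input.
FVT: lim_{t→∞} y(t) = lim_{s→0} s*Y(s) where Y(s) = P(s)/s.
= lim_{s→0} P(s) = P(0) = num(0)/den(0) = 4/0.1 = 40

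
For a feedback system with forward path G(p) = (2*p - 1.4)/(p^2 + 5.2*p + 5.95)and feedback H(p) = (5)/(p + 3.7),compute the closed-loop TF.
Closed-loop T = G/(1+GH).
Numerator: G_num * H_den = 2*p^2 + 6*p - 5.18.
Denominator: G_den * H_den + G_num * H_num = (p^3 + 8.9*p^2 + 25.19*p + 22.015) + (10*p - 7) = p^3 + 8.9*p^2 + 35.19*p + 15.015.
T(p) = (2*p^2 + 6*p - 5.18)/(p^3 + 8.9*p^2 + 35.19*p + 15.015)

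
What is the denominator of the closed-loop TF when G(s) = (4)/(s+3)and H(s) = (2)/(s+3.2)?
Characteristic poly = G_den * H_den + G_num * H_num = (s^2 + 6.2*s + 9.6) + (8) = s^2 + 6.2*s + 17.6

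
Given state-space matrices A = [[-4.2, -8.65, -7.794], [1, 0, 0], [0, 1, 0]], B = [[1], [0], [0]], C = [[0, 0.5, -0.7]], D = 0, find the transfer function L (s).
L(s) = C(sI - A)⁻¹B + D.
Characteristic polynomial det(sI - A) = s^3 + 4.2*s^2 + 8.65*s + 7.794.
Numerator from C·adj(sI-A)·B + D·det(sI-A) = 0.5*s - 0.7.
L(s) = (0.5*s - 0.7)/(s^3 + 4.2*s^2 + 8.65*s + 7.794)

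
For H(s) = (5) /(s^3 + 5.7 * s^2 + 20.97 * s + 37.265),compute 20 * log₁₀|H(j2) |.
Substitute s = j*2: H(j2) = 0.0531348 - 0.124673j.
|H(j2)| = sqrt(Re² + Im²) = 0.1355.
20*log₁₀(0.1355) = -17.36 dB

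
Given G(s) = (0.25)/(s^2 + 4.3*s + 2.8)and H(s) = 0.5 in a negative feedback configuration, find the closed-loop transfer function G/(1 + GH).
Closed-loop T = G/(1+GH).
Numerator: G_num * H_den = 0.25.
Denominator: G_den * H_den + G_num * H_num = (s^2 + 4.3*s + 2.8) + (0.125) = s^2 + 4.3*s + 2.925.
T(s) = (0.25)/(s^2 + 4.3*s + 2.925)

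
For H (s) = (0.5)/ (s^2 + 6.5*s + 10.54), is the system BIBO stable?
Denominator: s^2 + 6.5*s + 10.54 = (s + 3.1)(s + 3.4). Poles: -3.1, -3.4. All Re(p)<0: Yes (stable)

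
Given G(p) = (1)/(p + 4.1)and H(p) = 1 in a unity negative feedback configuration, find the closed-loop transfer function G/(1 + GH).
Closed-loop T = G/(1+GH).
Numerator: G_num * H_den = 1.
Denominator: G_den * H_den + G_num * H_num = (p + 4.1) + (1) = p + 5.1.
T(p) = (1)/(p + 5.1)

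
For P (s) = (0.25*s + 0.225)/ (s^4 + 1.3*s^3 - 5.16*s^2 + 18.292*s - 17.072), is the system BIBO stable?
Denominator: s^4 + 1.3*s^3 - 5.16*s^2 + 18.292*s - 17.072 = (s - 1.1)(s + 4)(s^2 - 1.6*s + 3.88). Poles: -4, 0.8 + 1.8j, 0.8 - 1.8j, 1.1. All Re(p)<0: No (unstable)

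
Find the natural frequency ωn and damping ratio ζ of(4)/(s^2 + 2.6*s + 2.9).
Underdamped: complex pole -1.3 + 1.1j. ωn = |pole| = 1.703, ζ = -Re(pole)/ωn = 0.7634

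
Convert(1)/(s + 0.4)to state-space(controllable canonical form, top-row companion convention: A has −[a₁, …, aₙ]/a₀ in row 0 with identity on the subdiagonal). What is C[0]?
Reachable canonical form: C = numerator coefficients (right-aligned, zero-padded to length n).
num = 1, C = [[1]].
C[0] = 1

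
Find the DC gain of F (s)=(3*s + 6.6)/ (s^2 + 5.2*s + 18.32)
DC gain = F(0) = num(0)/den(0) = 6.6/18.32 = 0.3603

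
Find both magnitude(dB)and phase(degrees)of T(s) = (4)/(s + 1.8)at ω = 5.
Substitute s = j*5: T(j5) = 0.254958 - 0.708215j.
|T| = 20*log₁₀(sqrt(Re²+Im²)) = -2.47 dB.
∠T = atan2(Im, Re) = -70.20°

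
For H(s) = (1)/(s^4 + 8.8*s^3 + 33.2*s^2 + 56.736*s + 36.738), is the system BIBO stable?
Denominator: s^4 + 8.8*s^3 + 33.2*s^2 + 56.736*s + 36.738 = (s^2 + 3.4*s + 3.14)(s^2 + 5.4*s + 11.7). Poles: -1.7 + 0.5j, -1.7 - 0.5j, -2.7 + 2.1j, -2.7 - 2.1j. All Re(p)<0: Yes (stable)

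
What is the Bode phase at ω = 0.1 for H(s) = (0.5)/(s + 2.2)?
Substitute s = j*0.1: H(j0.1) = 0.226804 - 0.0103093j.
∠H(j0.1) = atan2(Im, Re) = atan2(-0.0103093, 0.226804) = -2.60°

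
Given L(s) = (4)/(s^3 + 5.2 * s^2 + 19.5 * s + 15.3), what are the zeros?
Numerator is a nonzero constant (4) → Zeros: none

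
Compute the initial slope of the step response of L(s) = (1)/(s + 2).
IVT: y'(0⁺) = lim_{s→∞} s²·Y(s) = lim_{s→∞} s·L(s).
deg(num) = 0, deg(den) = 1, relative degree = 1, so s·L(s) → (leading num)/(leading den) = 1/1 = 1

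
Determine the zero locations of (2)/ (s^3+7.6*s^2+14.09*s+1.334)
Numerator is a nonzero constant (2) → Zeros: none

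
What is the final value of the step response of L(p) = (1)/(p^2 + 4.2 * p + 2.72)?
FVT: lim_{t→∞} y(t) = lim_{p→0} p*Y(p) where Y(p) = L(p)/p.
= lim_{p→0} L(p) = L(0) = num(0)/den(0) = 1/2.72 = 0.3676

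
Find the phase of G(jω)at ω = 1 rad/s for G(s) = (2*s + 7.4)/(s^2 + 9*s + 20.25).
Substitute s = j*1: G(j1) = 0.355322 - 0.0622284j.
∠G(j1) = atan2(Im, Re) = atan2(-0.0622284, 0.355322) = -9.93°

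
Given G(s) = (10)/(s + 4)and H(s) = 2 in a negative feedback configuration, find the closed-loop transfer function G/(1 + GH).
Closed-loop T = G/(1+GH).
Numerator: G_num * H_den = 10.
Denominator: G_den * H_den + G_num * H_num = (s + 4) + (20) = s + 24.
T(s) = (10)/(s + 24)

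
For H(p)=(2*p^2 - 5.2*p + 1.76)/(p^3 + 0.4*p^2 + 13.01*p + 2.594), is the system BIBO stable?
Denominator: p^3 + 0.4*p^2 + 13.01*p + 2.594 = (p + 0.2)(p^2 + 0.2*p + 12.97). Poles: -0.1 + 3.6j, -0.1 - 3.6j, -0.2. All Re(p)<0: Yes (stable)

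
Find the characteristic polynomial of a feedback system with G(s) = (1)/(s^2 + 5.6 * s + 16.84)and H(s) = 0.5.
Characteristic poly = G_den * H_den + G_num * H_num = (s^2 + 5.6*s + 16.84) + (0.5) = s^2 + 5.6*s + 17.34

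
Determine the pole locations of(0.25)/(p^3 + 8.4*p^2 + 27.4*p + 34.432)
Set denominator = 0: p^3 + 8.4*p^2 + 27.4*p + 34.432 = (p + 3.2)(p^2 + 5.2*p + 10.76) = 0 → Poles: -2.6 + 2j, -2.6 - 2j, -3.2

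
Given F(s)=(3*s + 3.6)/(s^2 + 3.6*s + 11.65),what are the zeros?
Set numerator = 0: 3*s + 3.6 = 0 → Zeros: -1.2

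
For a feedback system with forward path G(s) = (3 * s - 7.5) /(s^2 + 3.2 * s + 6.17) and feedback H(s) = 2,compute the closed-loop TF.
Closed-loop T = G/(1+GH).
Numerator: G_num * H_den = 3*s - 7.5.
Denominator: G_den * H_den + G_num * H_num = (s^2 + 3.2*s + 6.17) + (6*s - 15) = s^2 + 9.2*s - 8.83.
T(s) = (3*s - 7.5)/(s^2 + 9.2*s - 8.83)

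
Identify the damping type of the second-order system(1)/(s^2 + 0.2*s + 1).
Standard form: ωn²/(s²+2ζωn·s+ωn²) gives ωn=1, ζ=0.1.
Underdamped (ζ = 0.1 < 1)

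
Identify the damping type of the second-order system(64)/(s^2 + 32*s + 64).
Standard form: ωn²/(s²+2ζωn·s+ωn²) gives ωn=8, ζ=2.
Overdamped (ζ = 2 > 1)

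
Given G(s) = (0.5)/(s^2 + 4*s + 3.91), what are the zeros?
Numerator is a nonzero constant (0.5) → Zeros: none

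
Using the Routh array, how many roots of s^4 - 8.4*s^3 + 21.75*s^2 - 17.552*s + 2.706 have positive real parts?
Routh array:
s^4: [1, 21.75, 2.706]; s^3: [-8.4, -17.552]; s^2: [19.6605, 2.706]; s^1: [-16.3959]; s^0: [2.706]
First column: [1, -8.4, 19.6605, -16.3959, 2.706]. Sign changes = RHP roots = 4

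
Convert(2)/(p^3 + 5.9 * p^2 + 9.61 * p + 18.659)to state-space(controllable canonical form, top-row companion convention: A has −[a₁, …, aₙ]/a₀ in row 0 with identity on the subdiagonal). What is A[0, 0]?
Reachable canonical form for den = p^3 + 5.9*p^2 + 9.61*p + 18.659: top row of A = -[a₁,a₂,...,aₙ]/a₀, ones on the subdiagonal, zeros elsewhere.
A = [[-5.9, -9.61, -18.659], [1, 0, 0], [0, 1, 0]].
A[0,0] = -5.9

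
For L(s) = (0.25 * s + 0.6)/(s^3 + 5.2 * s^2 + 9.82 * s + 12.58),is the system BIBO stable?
Denominator: s^3 + 5.2*s^2 + 9.82*s + 12.58 = (s + 3.4)(s^2 + 1.8*s + 3.7). Poles: -0.9 + 1.7j, -0.9 - 1.7j, -3.4. All Re(p)<0: Yes (stable)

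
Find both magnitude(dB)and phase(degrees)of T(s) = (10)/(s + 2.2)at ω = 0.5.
Substitute s = j*0.5: T(j0.5) = 4.3222 - 0.982318j.
|T| = 20*log₁₀(sqrt(Re²+Im²)) = 12.93 dB.
∠T = atan2(Im, Re) = -12.80°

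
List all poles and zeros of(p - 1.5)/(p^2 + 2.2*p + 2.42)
Set denominator = 0: p^2 + 2.2*p + 2.42 = 0 → Poles: -1.1 + 1.1j, -1.1 - 1.1j
Set numerator = 0: p - 1.5 = 0 → Zeros: 1.5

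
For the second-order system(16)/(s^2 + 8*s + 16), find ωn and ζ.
Standard form: ωn²/(s²+2ζωn·s+ωn²).
const=16=ωn² → ωn=4, s coeff=8=2ζωn → ζ=1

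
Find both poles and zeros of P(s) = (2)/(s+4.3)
Set denominator = 0: s + 4.3 = 0 → Poles: -4.3
Numerator is a nonzero constant (2) → Zeros: none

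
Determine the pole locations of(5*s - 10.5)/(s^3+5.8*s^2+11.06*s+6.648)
Set denominator = 0: s^3 + 5.8*s^2 + 11.06*s + 6.648 = (s + 1.2)(s^2 + 4.6*s + 5.54) = 0 → Poles: -1.2, -2.3 + 0.5j, -2.3 - 0.5j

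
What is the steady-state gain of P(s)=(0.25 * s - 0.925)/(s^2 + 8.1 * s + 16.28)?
DC gain = P(0) = num(0)/den(0) = -0.925/16.28 = -0.05682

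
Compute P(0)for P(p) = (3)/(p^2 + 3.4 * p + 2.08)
DC gain = P(0) = num(0)/den(0) = 3/2.08 = 1.442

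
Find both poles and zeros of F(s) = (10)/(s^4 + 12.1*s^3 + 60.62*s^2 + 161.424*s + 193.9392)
Set denominator = 0: s^4 + 12.1*s^3 + 60.62*s^2 + 161.424*s + 193.9392 = (s + 3.9)(s + 4.2)(s^2 + 4*s + 11.84) = 0 → Poles: -2 + 2.8j, -2 - 2.8j, -3.9, -4.2
Numerator is a nonzero constant (10) → Zeros: none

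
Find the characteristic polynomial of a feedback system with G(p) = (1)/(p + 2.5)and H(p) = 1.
Characteristic poly = G_den * H_den + G_num * H_num = (p + 2.5) + (1) = p + 3.5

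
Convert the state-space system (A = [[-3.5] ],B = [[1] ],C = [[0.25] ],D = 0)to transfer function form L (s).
L(s) = C(sI - A)⁻¹B + D.
Characteristic polynomial det(sI - A) = s + 3.5.
Numerator from C·adj(sI-A)·B + D·det(sI-A) = 0.25.
L(s) = (0.25)/(s + 3.5)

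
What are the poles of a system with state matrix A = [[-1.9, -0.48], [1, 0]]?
Eigenvalues solve det(λI - A) = 0.
Characteristic polynomial: λ^2 + 1.9*λ + 0.48 = 0.
Factor: (λ + 1.6)(λ + 0.3) = 0.
Roots: -0.3, -1.6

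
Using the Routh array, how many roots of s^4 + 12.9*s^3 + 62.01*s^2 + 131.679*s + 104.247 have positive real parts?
Routh array:
s^4: [1, 62.01, 104.247]; s^3: [12.9, 131.679]; s^2: [51.8023, 104.247]; s^1: [105.71904]; s^0: [104.247]
First column: [1, 12.9, 51.8023, 105.71904, 104.247]. Sign changes = RHP roots = 0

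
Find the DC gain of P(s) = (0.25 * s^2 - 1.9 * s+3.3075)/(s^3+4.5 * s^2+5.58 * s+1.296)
DC gain = P(0) = num(0)/den(0) = 3.3075/1.296 = 2.552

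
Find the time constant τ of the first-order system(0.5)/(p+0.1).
First-order system: τ = -1/pole. Pole = -0.1. τ = -1/(-0.1) = 10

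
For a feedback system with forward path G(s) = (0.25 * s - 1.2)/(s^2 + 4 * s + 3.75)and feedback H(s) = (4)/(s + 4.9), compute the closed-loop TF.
Closed-loop T = G/(1+GH).
Numerator: G_num * H_den = 0.25*s^2 + 0.025*s - 5.88.
Denominator: G_den * H_den + G_num * H_num = (s^3 + 8.9*s^2 + 23.35*s + 18.375) + (s - 4.8) = s^3 + 8.9*s^2 + 24.35*s + 13.575.
T(s) = (0.25*s^2 + 0.025*s - 5.88)/(s^3 + 8.9*s^2 + 24.35*s + 13.575)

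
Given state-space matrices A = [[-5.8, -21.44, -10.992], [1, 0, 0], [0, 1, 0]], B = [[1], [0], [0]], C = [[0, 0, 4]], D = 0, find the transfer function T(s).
T(s) = C(sI - A)⁻¹B + D.
Characteristic polynomial det(sI - A) = s^3 + 5.8*s^2 + 21.44*s + 10.992.
Numerator from C·adj(sI-A)·B + D·det(sI-A) = 4.
T(s) = (4)/(s^3 + 5.8*s^2 + 21.44*s + 10.992)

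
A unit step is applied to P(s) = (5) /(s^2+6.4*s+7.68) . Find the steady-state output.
FVT: lim_{t→∞} y(t) = lim_{s→0} s*Y(s) where Y(s) = P(s)/s.
= lim_{s→0} P(s) = P(0) = num(0)/den(0) = 5/7.68 = 0.651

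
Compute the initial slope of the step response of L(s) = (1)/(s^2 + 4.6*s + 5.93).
IVT: y'(0⁺) = lim_{s→∞} s²·Y(s) = lim_{s→∞} s·L(s).
deg(num) = 0, deg(den) = 2, relative degree = 2 ≥ 2, so s·L(s) → 0. Initial slope = 0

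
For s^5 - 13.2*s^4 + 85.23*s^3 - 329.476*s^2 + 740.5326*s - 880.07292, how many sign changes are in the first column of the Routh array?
Routh array:
s^5: [1, 85.23, 740.5326]; s^4: [-13.2, -329.476, -880.07292]; s^3: [60.2697, 673.86]; s^2: [-181.89, -880.07292]; s^1: [382.246]; s^0: [-880.07292]
First column: [1, -13.2, 60.2697, -181.89, 382.246, -880.07292]. Sign changes = 5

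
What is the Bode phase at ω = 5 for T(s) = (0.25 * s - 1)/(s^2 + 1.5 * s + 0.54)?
Substitute s = j*5: T(j5) = 0.0516927 - 0.0352537j.
∠T(j5) = atan2(Im, Re) = atan2(-0.0352537, 0.0516927) = -34.29°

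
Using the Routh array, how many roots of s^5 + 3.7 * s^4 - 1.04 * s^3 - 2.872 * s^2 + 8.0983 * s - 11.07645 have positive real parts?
Routh array:
s^5: [1, -1.04, 8.0983]; s^4: [3.7, -2.872, -11.07645]; s^3: [-0.263784, 11.0919]; s^2: [152.711, -11.07645]; s^1: [11.0728]; s^0: [-11.07645]
First column: [1, 3.7, -0.263784, 152.711, 11.0728, -11.07645]. Sign changes = RHP roots = 3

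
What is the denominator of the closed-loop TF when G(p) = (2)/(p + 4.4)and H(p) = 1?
Characteristic poly = G_den * H_den + G_num * H_num = (p + 4.4) + (2) = p + 6.4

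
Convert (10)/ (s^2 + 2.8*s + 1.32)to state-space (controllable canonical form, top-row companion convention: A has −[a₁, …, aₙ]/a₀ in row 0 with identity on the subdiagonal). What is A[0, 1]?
Reachable canonical form for den = s^2 + 2.8*s + 1.32: top row of A = -[a₁,a₂,...,aₙ]/a₀, ones on the subdiagonal, zeros elsewhere.
A = [[-2.8, -1.32], [1, 0]].
A[0,1] = -1.32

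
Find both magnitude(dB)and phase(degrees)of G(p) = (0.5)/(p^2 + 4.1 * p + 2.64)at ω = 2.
Substitute p = j*2: G(j2) = -0.00984229 - 0.0593432j.
|G| = 20*log₁₀(sqrt(Re²+Im²)) = -24.41 dB.
∠G = atan2(Im, Re) = -99.42°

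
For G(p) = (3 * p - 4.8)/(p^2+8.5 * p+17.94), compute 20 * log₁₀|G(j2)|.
Substitute p = j*2: G(j2) = 0.0725973 + 0.341883j.
|G(j2)| = sqrt(Re² + Im²) = 0.3495.
20*log₁₀(0.3495) = -9.13 dB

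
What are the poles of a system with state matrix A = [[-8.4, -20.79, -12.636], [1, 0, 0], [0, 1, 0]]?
Eigenvalues solve det(λI - A) = 0.
Characteristic polynomial: λ^3 + 8.4*λ^2 + 20.79*λ + 12.636 = 0.
Factor: (λ + 3.9)(λ + 3.6)(λ + 0.9) = 0.
Roots: -0.9, -3.6, -3.9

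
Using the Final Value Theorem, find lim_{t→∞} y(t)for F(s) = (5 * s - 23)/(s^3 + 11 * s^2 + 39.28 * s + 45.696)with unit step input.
FVT: lim_{t→∞} y(t) = lim_{s→0} s*Y(s) where Y(s) = F(s)/s.
= lim_{s→0} F(s) = F(0) = num(0)/den(0) = -23/45.696 = -0.5033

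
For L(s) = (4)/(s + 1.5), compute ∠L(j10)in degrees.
Substitute s = j*10: L(j10) = 0.0586797 - 0.391198j.
∠L(j10) = atan2(Im, Re) = atan2(-0.391198, 0.0586797) = -81.47°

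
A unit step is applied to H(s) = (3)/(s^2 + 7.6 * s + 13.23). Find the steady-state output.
FVT: lim_{t→∞} y(t) = lim_{s→0} s*Y(s) where Y(s) = H(s)/s.
= lim_{s→0} H(s) = H(0) = num(0)/den(0) = 3/13.23 = 0.2268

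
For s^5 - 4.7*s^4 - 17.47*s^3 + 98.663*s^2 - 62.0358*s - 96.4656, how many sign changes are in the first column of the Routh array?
Routh array:
s^5: [1, -17.47, -62.0358]; s^4: [-4.7, 98.663, -96.4656]; s^3: [3.52213, -82.5604]; s^2: [-11.5073, -96.4656]; s^1: [-112.086]; s^0: [-96.4656]
First column: [1, -4.7, 3.52213, -11.5073, -112.086, -96.4656]. Sign changes = 3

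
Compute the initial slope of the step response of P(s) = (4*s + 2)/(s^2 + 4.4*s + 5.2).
IVT: y'(0⁺) = lim_{s→∞} s²·Y(s) = lim_{s→∞} s·P(s).
deg(num) = 1, deg(den) = 2, relative degree = 1, so s·P(s) → (leading num)/(leading den) = 4/1 = 4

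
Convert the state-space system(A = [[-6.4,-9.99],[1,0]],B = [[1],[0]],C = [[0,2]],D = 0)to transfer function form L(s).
L(s) = C(sI - A)⁻¹B + D.
Characteristic polynomial det(sI - A) = s^2 + 6.4*s + 9.99.
Numerator from C·adj(sI-A)·B + D·det(sI-A) = 2.
L(s) = (2)/(s^2 + 6.4*s + 9.99)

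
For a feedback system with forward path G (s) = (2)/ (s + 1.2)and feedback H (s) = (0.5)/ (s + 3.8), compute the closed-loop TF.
Closed-loop T = G/(1+GH).
Numerator: G_num * H_den = 2*s + 7.6.
Denominator: G_den * H_den + G_num * H_num = (s^2 + 5*s + 4.56) + (1) = s^2 + 5*s + 5.56.
T(s) = (2*s + 7.6)/(s^2 + 5*s + 5.56)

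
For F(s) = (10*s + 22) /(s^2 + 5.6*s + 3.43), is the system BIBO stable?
Denominator: s^2 + 5.6*s + 3.43 = (s + 0.7)(s + 4.9). Poles: -0.7, -4.9. All Re(p)<0: Yes (stable)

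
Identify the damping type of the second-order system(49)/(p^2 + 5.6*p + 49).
Standard form: ωn²/(p²+2ζωn·p+ωn²) gives ωn=7, ζ=0.4.
Underdamped (ζ = 0.4 < 1)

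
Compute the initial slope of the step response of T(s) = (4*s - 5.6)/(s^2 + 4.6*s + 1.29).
IVT: y'(0⁺) = lim_{s→∞} s²·Y(s) = lim_{s→∞} s·T(s).
deg(num) = 1, deg(den) = 2, relative degree = 1, so s·T(s) → (leading num)/(leading den) = 4/1 = 4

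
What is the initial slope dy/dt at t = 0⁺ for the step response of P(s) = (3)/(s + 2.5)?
IVT: y'(0⁺) = lim_{s→∞} s²·Y(s) = lim_{s→∞} s·P(s).
deg(num) = 0, deg(den) = 1, relative degree = 1, so s·P(s) → (leading num)/(leading den) = 3/1 = 3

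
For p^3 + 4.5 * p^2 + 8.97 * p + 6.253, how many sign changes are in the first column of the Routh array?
Routh array:
p^3: [1, 8.97]; p^2: [4.5, 6.253]; p^1: [7.58044]; p^0: [6.253]
First column: [1, 4.5, 7.58044, 6.253]. Sign changes = 0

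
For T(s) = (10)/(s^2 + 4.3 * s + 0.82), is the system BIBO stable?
Denominator: s^2 + 4.3*s + 0.82 = (s + 4.1)(s + 0.2). Poles: -0.2, -4.1. All Re(p)<0: Yes (stable)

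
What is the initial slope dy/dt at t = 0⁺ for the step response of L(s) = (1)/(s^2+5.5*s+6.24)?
IVT: y'(0⁺) = lim_{s→∞} s²·Y(s) = lim_{s→∞} s·L(s).
deg(num) = 0, deg(den) = 2, relative degree = 2 ≥ 2, so s·L(s) → 0. Initial slope = 0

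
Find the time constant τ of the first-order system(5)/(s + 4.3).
First-order system: τ = -1/pole. Pole = -4.3. τ = -1/(-4.3) = 0.2326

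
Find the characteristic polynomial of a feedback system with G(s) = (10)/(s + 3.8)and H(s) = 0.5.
Characteristic poly = G_den * H_den + G_num * H_num = (s + 3.8) + (5) = s + 8.8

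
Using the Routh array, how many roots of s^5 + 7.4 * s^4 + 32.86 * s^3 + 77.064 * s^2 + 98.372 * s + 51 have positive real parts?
Routh array:
s^5: [1, 32.86, 98.372]; s^4: [7.4, 77.064, 51]; s^3: [22.4459, 91.4801]; s^2: [46.9048, 51]; s^1: [67.0744]; s^0: [51]
First column: [1, 7.4, 22.4459, 46.9048, 67.0744, 51]. Sign changes = RHP roots = 0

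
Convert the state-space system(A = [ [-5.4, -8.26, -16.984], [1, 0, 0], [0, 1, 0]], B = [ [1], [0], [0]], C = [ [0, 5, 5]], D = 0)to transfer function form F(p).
F(p) = C(pI - A)⁻¹B + D.
Characteristic polynomial det(pI - A) = p^3 + 5.4*p^2 + 8.26*p + 16.984.
Numerator from C·adj(pI-A)·B + D·det(pI-A) = 5*p + 5.
F(p) = (5*p + 5)/(p^3 + 5.4*p^2 + 8.26*p + 16.984)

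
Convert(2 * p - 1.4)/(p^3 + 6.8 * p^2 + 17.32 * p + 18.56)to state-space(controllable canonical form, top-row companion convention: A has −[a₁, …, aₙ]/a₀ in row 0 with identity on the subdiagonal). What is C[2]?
Reachable canonical form: C = numerator coefficients (right-aligned, zero-padded to length n).
num = 2*p - 1.4, C = [[0, 2, -1.4]].
C[2] = -1.4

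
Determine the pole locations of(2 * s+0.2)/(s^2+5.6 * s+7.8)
Set denominator = 0: s^2 + 5.6*s + 7.8 = (s + 2.6)(s + 3) = 0 → Poles: -2.6, -3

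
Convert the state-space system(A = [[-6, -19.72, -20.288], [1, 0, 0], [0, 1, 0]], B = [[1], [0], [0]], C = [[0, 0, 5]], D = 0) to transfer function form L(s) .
L(s) = C(sI - A)⁻¹B + D.
Characteristic polynomial det(sI - A) = s^3 + 6*s^2 + 19.72*s + 20.288.
Numerator from C·adj(sI-A)·B + D·det(sI-A) = 5.
L(s) = (5)/(s^3 + 6*s^2 + 19.72*s + 20.288)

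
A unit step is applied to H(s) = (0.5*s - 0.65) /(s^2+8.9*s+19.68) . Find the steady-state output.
FVT: lim_{t→∞} y(t) = lim_{s→0} s*Y(s) where Y(s) = H(s)/s.
= lim_{s→0} H(s) = H(0) = num(0)/den(0) = -0.65/19.68 = -0.03303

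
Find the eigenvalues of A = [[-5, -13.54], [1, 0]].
Eigenvalues solve det(λI - A) = 0.
Characteristic polynomial: λ^2 + 5*λ + 13.54 = 0.
Roots: -2.5 + 2.7j, -2.5 - 2.7j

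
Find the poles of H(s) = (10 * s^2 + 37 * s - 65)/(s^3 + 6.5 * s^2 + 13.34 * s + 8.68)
Set denominator = 0: s^3 + 6.5*s^2 + 13.34*s + 8.68 = (s + 2)(s + 1.4)(s + 3.1) = 0 → Poles: -1.4, -2, -3.1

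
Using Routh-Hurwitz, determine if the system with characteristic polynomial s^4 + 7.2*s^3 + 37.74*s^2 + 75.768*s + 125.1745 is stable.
Routh array:
s^4: [1, 37.74, 125.1745]; s^3: [7.2, 75.768]; s^2: [27.2167, 125.1745]; s^1: [42.6539]; s^0: [125.1745]
First column: [1, 7.2, 27.2167, 42.6539, 125.1745]. Sign changes = 0.
Yes, stable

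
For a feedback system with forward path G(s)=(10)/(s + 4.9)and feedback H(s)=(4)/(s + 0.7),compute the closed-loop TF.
Closed-loop T = G/(1+GH).
Numerator: G_num * H_den = 10*s + 7.
Denominator: G_den * H_den + G_num * H_num = (s^2 + 5.6*s + 3.43) + (40) = s^2 + 5.6*s + 43.43.
T(s) = (10*s + 7)/(s^2 + 5.6*s + 43.43)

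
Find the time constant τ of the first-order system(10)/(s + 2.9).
First-order system: τ = -1/pole. Pole = -2.9. τ = -1/(-2.9) = 0.3448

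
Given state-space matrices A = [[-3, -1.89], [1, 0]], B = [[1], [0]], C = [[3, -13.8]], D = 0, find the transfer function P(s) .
P(s) = C(sI - A)⁻¹B + D.
Characteristic polynomial det(sI - A) = s^2 + 3*s + 1.89.
Numerator from C·adj(sI-A)·B + D·det(sI-A) = 3*s - 13.8.
P(s) = (3*s - 13.8)/(s^2 + 3*s + 1.89)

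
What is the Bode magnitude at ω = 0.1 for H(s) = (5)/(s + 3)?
Substitute s = j*0.1: H(j0.1) = 1.66482 - 0.0554939j.
|H(j0.1)| = sqrt(Re² + Im²) = 1.666.
20*log₁₀(1.666) = 4.43 dB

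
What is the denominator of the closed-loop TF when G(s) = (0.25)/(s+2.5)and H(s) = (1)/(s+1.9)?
Characteristic poly = G_den * H_den + G_num * H_num = (s^2 + 4.4*s + 4.75) + (0.25) = s^2 + 4.4*s + 5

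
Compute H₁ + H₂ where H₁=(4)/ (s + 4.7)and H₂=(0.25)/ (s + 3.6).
Parallel: H = H₁ + H₂ = (n₁·d₂ + n₂·d₁)/(d₁·d₂).
n₁·d₂ = 4*s + 14.4. n₂·d₁ = 0.25*s + 1.175. Sum = 4.25*s + 15.575. d₁·d₂ = s^2 + 8.3*s + 16.92.
H(s) = (4.25*s + 15.575)/(s^2 + 8.3*s + 16.92)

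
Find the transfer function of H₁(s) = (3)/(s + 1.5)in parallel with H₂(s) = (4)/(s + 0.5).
Parallel: H = H₁ + H₂ = (n₁·d₂ + n₂·d₁)/(d₁·d₂).
n₁·d₂ = 3*s + 1.5. n₂·d₁ = 4*s + 6. Sum = 7*s + 7.5. d₁·d₂ = s^2 + 2*s + 0.75.
H(s) = (7*s + 7.5)/(s^2 + 2*s + 0.75)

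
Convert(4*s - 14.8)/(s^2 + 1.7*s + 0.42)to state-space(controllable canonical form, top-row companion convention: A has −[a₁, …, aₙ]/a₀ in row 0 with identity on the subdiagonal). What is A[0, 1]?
Reachable canonical form for den = s^2 + 1.7*s + 0.42: top row of A = -[a₁,a₂,...,aₙ]/a₀, ones on the subdiagonal, zeros elsewhere.
A = [[-1.7, -0.42], [1, 0]].
A[0,1] = -0.42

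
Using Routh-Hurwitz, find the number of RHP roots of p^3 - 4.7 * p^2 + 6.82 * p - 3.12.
Routh array:
p^3: [1, 6.82]; p^2: [-4.7, -3.12]; p^1: [6.15617]; p^0: [-3.12]
First column: [1, -4.7, 6.15617, -3.12]. Sign changes = RHP roots = 3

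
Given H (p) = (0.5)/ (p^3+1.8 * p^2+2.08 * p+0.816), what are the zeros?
Numerator is a nonzero constant (0.5) → Zeros: none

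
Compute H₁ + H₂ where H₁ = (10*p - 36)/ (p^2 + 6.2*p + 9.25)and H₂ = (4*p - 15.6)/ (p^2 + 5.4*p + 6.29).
Parallel: H = H₁ + H₂ = (n₁·d₂ + n₂·d₁)/(d₁·d₂).
n₁·d₂ = 10*p^3 + 18*p^2 - 131.5*p - 226.44. n₂·d₁ = 4*p^3 + 9.2*p^2 - 59.72*p - 144.3. Sum = 14*p^3 + 27.2*p^2 - 191.22*p - 370.74. d₁·d₂ = p^4 + 11.6*p^3 + 49.02*p^2 + 88.948*p + 58.1825.
H(p) = (14*p^3 + 27.2*p^2 - 191.22*p - 370.74)/(p^4 + 11.6*p^3 + 49.02*p^2 + 88.948*p + 58.1825)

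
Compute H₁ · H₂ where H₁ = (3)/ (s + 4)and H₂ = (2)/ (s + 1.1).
Series: H = H₁ · H₂ = (n₁·n₂)/(d₁·d₂).
Num: n₁·n₂ = 6. Den: d₁·d₂ = s^2 + 5.1*s + 4.4.
H(s) = (6)/(s^2 + 5.1*s + 4.4)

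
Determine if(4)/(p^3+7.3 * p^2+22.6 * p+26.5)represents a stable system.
Denominator: p^3 + 7.3*p^2 + 22.6*p + 26.5 = (p + 2.5)(p^2 + 4.8*p + 10.6). Poles: -2.4 + 2.2j, -2.4 - 2.2j, -2.5. All Re(p)<0: Yes (stable)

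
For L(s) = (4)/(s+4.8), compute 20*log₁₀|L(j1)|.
Substitute s = j*1: L(j1) = 0.798669 - 0.166389j.
|L(j1)| = sqrt(Re² + Im²) = 0.8158.
20*log₁₀(0.8158) = -1.77 dB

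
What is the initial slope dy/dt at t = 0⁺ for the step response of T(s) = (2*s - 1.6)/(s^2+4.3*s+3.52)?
IVT: y'(0⁺) = lim_{s→∞} s²·Y(s) = lim_{s→∞} s·T(s).
deg(num) = 1, deg(den) = 2, relative degree = 1, so s·T(s) → (leading num)/(leading den) = 2/1 = 2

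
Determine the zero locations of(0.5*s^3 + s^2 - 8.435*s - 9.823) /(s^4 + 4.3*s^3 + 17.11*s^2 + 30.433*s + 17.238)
Set numerator = 0: 0.5*s^3 + s^2 - 8.435*s - 9.823 = 0.5*(s + 4.7)(s - 3.8)(s + 1.1) = 0 → Zeros: -1.1, -4.7, 3.8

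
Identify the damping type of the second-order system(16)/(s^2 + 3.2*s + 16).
Standard form: ωn²/(s²+2ζωn·s+ωn²) gives ωn=4, ζ=0.4.
Underdamped (ζ = 0.4 < 1)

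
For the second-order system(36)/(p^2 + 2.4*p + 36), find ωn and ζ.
Standard form: ωn²/(p²+2ζωn·p+ωn²).
const=36=ωn² → ωn=6, p coeff=2.4=2ζωn → ζ=0.2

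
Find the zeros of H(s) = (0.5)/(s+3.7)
Numerator is a nonzero constant (0.5) → Zeros: none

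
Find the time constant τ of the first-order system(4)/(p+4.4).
First-order system: τ = -1/pole. Pole = -4.4. τ = -1/(-4.4) = 0.2273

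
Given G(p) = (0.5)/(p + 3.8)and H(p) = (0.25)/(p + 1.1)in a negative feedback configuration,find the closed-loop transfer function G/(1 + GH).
Closed-loop T = G/(1+GH).
Numerator: G_num * H_den = 0.5*p + 0.55.
Denominator: G_den * H_den + G_num * H_num = (p^2 + 4.9*p + 4.18) + (0.125) = p^2 + 4.9*p + 4.305.
T(p) = (0.5*p + 0.55)/(p^2 + 4.9*p + 4.305)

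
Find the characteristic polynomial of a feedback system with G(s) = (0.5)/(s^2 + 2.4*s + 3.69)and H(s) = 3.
Characteristic poly = G_den * H_den + G_num * H_num = (s^2 + 2.4*s + 3.69) + (1.5) = s^2 + 2.4*s + 5.19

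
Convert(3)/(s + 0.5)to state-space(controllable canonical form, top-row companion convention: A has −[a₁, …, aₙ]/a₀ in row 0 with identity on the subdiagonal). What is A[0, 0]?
Reachable canonical form for den = s + 0.5: top row of A = -[a₁,a₂,...,aₙ]/a₀, ones on the subdiagonal, zeros elsewhere.
A = [[-0.5]].
A[0,0] = -0.5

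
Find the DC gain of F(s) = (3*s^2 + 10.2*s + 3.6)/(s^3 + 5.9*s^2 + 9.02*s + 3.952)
DC gain = F(0) = num(0)/den(0) = 3.6/3.952 = 0.9109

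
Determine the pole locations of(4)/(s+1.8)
Set denominator = 0: s + 1.8 = 0 → Poles: -1.8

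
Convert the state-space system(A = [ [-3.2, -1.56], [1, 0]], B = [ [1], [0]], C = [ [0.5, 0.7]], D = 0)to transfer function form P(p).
P(p) = C(pI - A)⁻¹B + D.
Characteristic polynomial det(pI - A) = p^2 + 3.2*p + 1.56.
Numerator from C·adj(pI-A)·B + D·det(pI-A) = 0.5*p + 0.7.
P(p) = (0.5*p + 0.7)/(p^2 + 3.2*p + 1.56)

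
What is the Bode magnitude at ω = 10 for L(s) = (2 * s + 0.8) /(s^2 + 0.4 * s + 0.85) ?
Substitute s = j*10: L(j10) = 6.90585e-05 - 0.201712j.
|L(j10)| = sqrt(Re² + Im²) = 0.2017.
20*log₁₀(0.2017) = -13.91 dB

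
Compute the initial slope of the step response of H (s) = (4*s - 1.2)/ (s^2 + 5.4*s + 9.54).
IVT: y'(0⁺) = lim_{s→∞} s²·Y(s) = lim_{s→∞} s·H(s).
deg(num) = 1, deg(den) = 2, relative degree = 1, so s·H(s) → (leading num)/(leading den) = 4/1 = 4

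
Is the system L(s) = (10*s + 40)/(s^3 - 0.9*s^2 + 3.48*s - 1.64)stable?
Denominator: s^3 - 0.9*s^2 + 3.48*s - 1.64 = (s - 0.5)(s^2 - 0.4*s + 3.28). Poles: 0.2 + 1.8j, 0.2 - 1.8j, 0.5. All Re(p)<0: No (unstable)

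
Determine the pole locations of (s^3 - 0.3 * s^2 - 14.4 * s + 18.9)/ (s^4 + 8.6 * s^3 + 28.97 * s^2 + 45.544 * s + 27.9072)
Set denominator = 0: s^4 + 8.6*s^3 + 28.97*s^2 + 45.544*s + 27.9072 = (s + 1.9)(s + 2.7)(s^2 + 4*s + 5.44) = 0 → Poles: -1.9, -2 + 1.2j, -2 - 1.2j, -2.7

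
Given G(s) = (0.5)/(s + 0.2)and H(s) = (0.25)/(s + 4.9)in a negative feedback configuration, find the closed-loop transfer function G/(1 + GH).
Closed-loop T = G/(1+GH).
Numerator: G_num * H_den = 0.5*s + 2.45.
Denominator: G_den * H_den + G_num * H_num = (s^2 + 5.1*s + 0.98) + (0.125) = s^2 + 5.1*s + 1.105.
T(s) = (0.5*s + 2.45)/(s^2 + 5.1*s + 1.105)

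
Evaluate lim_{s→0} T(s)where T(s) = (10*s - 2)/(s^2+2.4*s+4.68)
DC gain = T(0) = num(0)/den(0) = -2/4.68 = -0.4274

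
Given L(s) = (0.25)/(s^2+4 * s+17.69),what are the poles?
Set denominator = 0: s^2 + 4*s + 17.69 = 0 → Poles: -2 + 3.7j, -2 - 3.7j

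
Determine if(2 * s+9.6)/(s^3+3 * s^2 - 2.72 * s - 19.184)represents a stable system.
Denominator: s^3 + 3*s^2 - 2.72*s - 19.184 = (s - 2.2)(s^2 + 5.2*s + 8.72). Poles: -2.6 + 1.4j, -2.6 - 1.4j, 2.2. All Re(p)<0: No (unstable)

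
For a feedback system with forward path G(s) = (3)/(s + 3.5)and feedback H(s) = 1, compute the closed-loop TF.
Closed-loop T = G/(1+GH).
Numerator: G_num * H_den = 3.
Denominator: G_den * H_den + G_num * H_num = (s + 3.5) + (3) = s + 6.5.
T(s) = (3)/(s + 6.5)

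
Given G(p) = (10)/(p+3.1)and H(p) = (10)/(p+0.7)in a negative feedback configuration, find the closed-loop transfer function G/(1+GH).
Closed-loop T = G/(1+GH).
Numerator: G_num * H_den = 10*p + 7.
Denominator: G_den * H_den + G_num * H_num = (p^2 + 3.8*p + 2.17) + (100) = p^2 + 3.8*p + 102.17.
T(p) = (10*p + 7)/(p^2 + 3.8*p + 102.17)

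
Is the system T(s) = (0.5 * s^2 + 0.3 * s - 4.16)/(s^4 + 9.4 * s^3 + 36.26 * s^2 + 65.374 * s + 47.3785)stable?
Denominator: s^4 + 9.4*s^3 + 36.26*s^2 + 65.374*s + 47.3785 = (s^2 + 4*s + 4.81)(s^2 + 5.4*s + 9.85). Poles: -2 + 0.9j, -2 - 0.9j, -2.7 + 1.6j, -2.7 - 1.6j. All Re(p)<0: Yes (stable)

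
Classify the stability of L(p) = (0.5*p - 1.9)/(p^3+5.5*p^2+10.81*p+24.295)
Denominator: p^3 + 5.5*p^2 + 10.81*p + 24.295 = (p + 4.3)(p^2 + 1.2*p + 5.65). Poles: -0.6 + 2.3j, -0.6 - 2.3j, -4.3. Stable (all poles in LHP)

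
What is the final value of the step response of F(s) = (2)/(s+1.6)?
FVT: lim_{t→∞} y(t) = lim_{s→0} s*Y(s) where Y(s) = F(s)/s.
= lim_{s→0} F(s) = F(0) = num(0)/den(0) = 2/1.6 = 1.25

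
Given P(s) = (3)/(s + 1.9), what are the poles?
Set denominator = 0: s + 1.9 = 0 → Poles: -1.9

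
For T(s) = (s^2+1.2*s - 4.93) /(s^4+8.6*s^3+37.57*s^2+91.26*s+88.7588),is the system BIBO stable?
Denominator: s^4 + 8.6*s^3 + 37.57*s^2 + 91.26*s + 88.7588 = (s + 2.6)(s + 2.6)(s^2 + 3.4*s + 13.13). Poles: -1.7 + 3.2j, -1.7 - 3.2j, -2.6, -2.6. All Re(p)<0: Yes (stable)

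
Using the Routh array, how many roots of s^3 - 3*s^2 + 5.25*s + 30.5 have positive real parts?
Routh array:
s^3: [1, 5.25]; s^2: [-3, 30.5]; s^1: [15.4167]; s^0: [30.5]
First column: [1, -3, 15.4167, 30.5]. Sign changes = RHP roots = 2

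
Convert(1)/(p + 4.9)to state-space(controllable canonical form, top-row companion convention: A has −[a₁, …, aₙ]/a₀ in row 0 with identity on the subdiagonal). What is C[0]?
Reachable canonical form: C = numerator coefficients (right-aligned, zero-padded to length n).
num = 1, C = [[1]].
C[0] = 1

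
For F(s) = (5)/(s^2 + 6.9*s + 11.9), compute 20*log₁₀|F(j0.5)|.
Substitute s = j*0.5: F(j0.5) = 0.394581 - 0.11685j.
|F(j0.5)| = sqrt(Re² + Im²) = 0.4115.
20*log₁₀(0.4115) = -7.71 dB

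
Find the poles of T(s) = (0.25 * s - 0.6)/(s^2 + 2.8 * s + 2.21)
Set denominator = 0: s^2 + 2.8*s + 2.21 = 0 → Poles: -1.4 + 0.5j, -1.4 - 0.5j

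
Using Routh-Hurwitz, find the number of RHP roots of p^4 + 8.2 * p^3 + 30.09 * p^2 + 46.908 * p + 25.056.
Routh array:
p^4: [1, 30.09, 25.056]; p^3: [8.2, 46.908]; p^2: [24.3695, 25.056]; p^1: [38.477]; p^0: [25.056]
First column: [1, 8.2, 24.3695, 38.477, 25.056]. Sign changes = RHP roots = 0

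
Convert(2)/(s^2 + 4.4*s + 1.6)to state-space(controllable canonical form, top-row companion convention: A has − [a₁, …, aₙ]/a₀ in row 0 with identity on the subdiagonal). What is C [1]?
Reachable canonical form: C = numerator coefficients (right-aligned, zero-padded to length n).
num = 2, C = [[0, 2]].
C[1] = 2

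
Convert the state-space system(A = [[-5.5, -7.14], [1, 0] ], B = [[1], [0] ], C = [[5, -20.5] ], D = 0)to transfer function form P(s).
P(s) = C(sI - A)⁻¹B + D.
Characteristic polynomial det(sI - A) = s^2 + 5.5*s + 7.14.
Numerator from C·adj(sI-A)·B + D·det(sI-A) = 5*s - 20.5.
P(s) = (5*s - 20.5)/(s^2 + 5.5*s + 7.14)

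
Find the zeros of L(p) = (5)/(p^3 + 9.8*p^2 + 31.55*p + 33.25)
Numerator is a nonzero constant (5) → Zeros: none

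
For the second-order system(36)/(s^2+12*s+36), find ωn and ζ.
Standard form: ωn²/(s²+2ζωn·s+ωn²).
const=36=ωn² → ωn=6, s coeff=12=2ζωn → ζ=1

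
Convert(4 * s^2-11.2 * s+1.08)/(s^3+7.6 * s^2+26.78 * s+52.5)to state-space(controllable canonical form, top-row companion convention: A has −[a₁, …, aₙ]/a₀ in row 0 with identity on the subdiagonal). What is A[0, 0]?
Reachable canonical form for den = s^3 + 7.6*s^2 + 26.78*s + 52.5: top row of A = -[a₁,a₂,...,aₙ]/a₀, ones on the subdiagonal, zeros elsewhere.
A = [[-7.6, -26.78, -52.5], [1, 0, 0], [0, 1, 0]].
A[0,0] = -7.6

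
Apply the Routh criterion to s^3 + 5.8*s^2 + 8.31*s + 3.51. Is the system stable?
Routh array:
s^3: [1, 8.31]; s^2: [5.8, 3.51]; s^1: [7.70483]; s^0: [3.51]
First column: [1, 5.8, 7.70483, 3.51]. Sign changes = 0.
Yes, stable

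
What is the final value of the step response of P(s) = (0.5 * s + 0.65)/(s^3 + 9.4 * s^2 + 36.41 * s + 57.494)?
FVT: lim_{t→∞} y(t) = lim_{s→0} s*Y(s) where Y(s) = P(s)/s.
= lim_{s→0} P(s) = P(0) = num(0)/den(0) = 0.65/57.494 = 0.01131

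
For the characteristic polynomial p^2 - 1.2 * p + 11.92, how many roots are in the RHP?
Poles: 0.6 + 3.4j, 0.6 - 3.4j. RHP poles (Re>0): 2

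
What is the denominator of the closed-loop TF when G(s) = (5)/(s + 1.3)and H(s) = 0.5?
Characteristic poly = G_den * H_den + G_num * H_num = (s + 1.3) + (2.5) = s + 3.8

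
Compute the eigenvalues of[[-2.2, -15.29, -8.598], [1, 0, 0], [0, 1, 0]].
Eigenvalues solve det(λI - A) = 0.
Characteristic polynomial: λ^3 + 2.2*λ^2 + 15.29*λ + 8.598 = 0.
Factor: (λ + 0.6)(λ^2 + 1.6*λ + 14.33) = 0.
Roots: -0.6, -0.8 + 3.7j, -0.8 - 3.7j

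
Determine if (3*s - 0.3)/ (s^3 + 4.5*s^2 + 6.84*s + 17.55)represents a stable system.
Denominator: s^3 + 4.5*s^2 + 6.84*s + 17.55 = (s + 3.9)(s^2 + 0.6*s + 4.5). Poles: -0.3 + 2.1j, -0.3 - 2.1j, -3.9. All Re(p)<0: Yes (stable)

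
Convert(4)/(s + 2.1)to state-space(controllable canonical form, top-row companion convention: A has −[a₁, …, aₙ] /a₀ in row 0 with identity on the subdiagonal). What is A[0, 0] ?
Reachable canonical form for den = s + 2.1: top row of A = -[a₁,a₂,...,aₙ]/a₀, ones on the subdiagonal, zeros elsewhere.
A = [[-2.1]].
A[0,0] = -2.1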